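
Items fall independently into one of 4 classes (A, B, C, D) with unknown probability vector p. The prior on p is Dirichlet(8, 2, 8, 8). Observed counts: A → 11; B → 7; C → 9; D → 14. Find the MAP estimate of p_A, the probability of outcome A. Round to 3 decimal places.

MAP estimate of p_A = 0.286

The posterior is Dirichlet(αᵢ + nᵢ) = Dirichlet(19, 9, 17, 22).
For a Dirichlet(a₁,…,a_K) with all aᵢ > 1, the mode has j-th component (aⱼ − 1)/(Σaᵢ − K).
Here Σaᵢ = 67 and K = 4, so p_A = (19 − 1)/(67 − 4) = 18/63 ≈ 0.286.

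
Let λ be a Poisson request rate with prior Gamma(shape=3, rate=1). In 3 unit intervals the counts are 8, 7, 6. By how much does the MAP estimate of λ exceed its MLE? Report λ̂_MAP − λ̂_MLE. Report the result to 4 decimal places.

Σxᵢ = 21. Posterior is Gamma(24, 4); MAP = (24−1)/4 = 23/4 ≈ 5.75000.
MLE = x̄ = 21/3 ≈ 7.00000.
Difference = 23/4 − 21/3 = -5/4 ≈ -1.2500.

MAP − MLE = -1.2500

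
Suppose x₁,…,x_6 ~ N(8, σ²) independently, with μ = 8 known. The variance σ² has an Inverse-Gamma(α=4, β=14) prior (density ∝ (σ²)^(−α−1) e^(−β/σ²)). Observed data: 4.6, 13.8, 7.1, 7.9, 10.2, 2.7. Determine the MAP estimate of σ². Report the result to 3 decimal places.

σ̂²_MAP = 6.684

Sum of squared deviations about the known mean: SS = (4.6−8)² + (13.8−8)² + (7.1−8)² + (7.9−8)² + (10.2−8)² + (2.7−8)² = 78.95.
The Normal likelihood contributes (σ²)^(−n/2) exp(−SS/(2σ²)), so the posterior is Inverse-Gamma(α + n/2, β + SS/2) = Inverse-Gamma(7, 53.475).
The mode of Inverse-Gamma(a, b) is b/(a+1) = 53.475/8 ≈ 6.684.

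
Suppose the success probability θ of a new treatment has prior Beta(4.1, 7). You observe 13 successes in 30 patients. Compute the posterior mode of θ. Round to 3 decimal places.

Prior: Beta(4.1, 7).
Data: 13 successes in 30 trials. The binomial likelihood contributes θ^13(1−θ)^17, so the posterior is Beta(4.1+13, 7+17) = Beta(17.1, 24).
For Beta(a, b) with a, b > 1 the mode is (a−1)/(a+b−2) = 16.1/39.1 ≈ 0.412.

θ̂_MAP = 0.412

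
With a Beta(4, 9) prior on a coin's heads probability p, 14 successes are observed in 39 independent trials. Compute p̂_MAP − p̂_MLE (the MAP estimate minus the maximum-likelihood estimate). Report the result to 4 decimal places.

MAP − MLE = -0.0190

Posterior is Beta(18, 34); MAP = (18−1)/(52−2) = 17/50 ≈ 0.34000.
MLE ignores the prior: p̂_MLE = k/n = 14/39 ≈ 0.35897.
Difference = 17/50 − 14/39 = -37/1950 ≈ -0.0190.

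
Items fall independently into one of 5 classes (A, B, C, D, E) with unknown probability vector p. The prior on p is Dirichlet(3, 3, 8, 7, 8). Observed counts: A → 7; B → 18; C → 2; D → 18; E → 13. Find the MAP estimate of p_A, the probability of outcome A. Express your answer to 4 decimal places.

MAP estimate of p_A = 0.1098

The posterior is Dirichlet(αᵢ + nᵢ) = Dirichlet(10, 21, 10, 25, 21).
For a Dirichlet(a₁,…,a_K) with all aᵢ > 1, the mode has j-th component (aⱼ − 1)/(Σaᵢ − K).
Here Σaᵢ = 87 and K = 5, so p_A = (10 − 1)/(87 − 5) = 9/82 ≈ 0.1098.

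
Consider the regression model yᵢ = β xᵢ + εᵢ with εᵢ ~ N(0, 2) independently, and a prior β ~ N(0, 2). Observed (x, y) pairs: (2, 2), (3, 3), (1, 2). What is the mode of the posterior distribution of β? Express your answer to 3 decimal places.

β̂_MAP = 1.000

log p(β | y) = −Σ(yᵢ − βxᵢ)²/(2·2) − β²/(2·2) + const.
Setting the derivative to zero: Σxᵢ(yᵢ − βxᵢ)/2 − β/2 = 0, so β = Σxᵢyᵢ / (Σxᵢ² + σ²/τ²).
Σxᵢyᵢ = 2·2 + 3·3 + 1·2 = 15; Σxᵢ² = 14; σ²/τ² = 1.
β̂_MAP = 15 / (14 + 1) = 15/15 ≈ 1.000.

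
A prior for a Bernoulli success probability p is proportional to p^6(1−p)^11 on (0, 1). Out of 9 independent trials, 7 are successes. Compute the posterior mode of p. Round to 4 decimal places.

p̂_MAP = 0.5000

The prior density ∝ p^6(1−p)^11 is the kernel of Beta(7, 12).
Data: 7 successes in 9 trials. The binomial likelihood contributes p^7(1−p)^2, so the posterior is Beta(7+7, 12+2) = Beta(14, 14).
For Beta(a, b) with a, b > 1 the mode is (a−1)/(a+b−2) = 13/26 ≈ 0.5000.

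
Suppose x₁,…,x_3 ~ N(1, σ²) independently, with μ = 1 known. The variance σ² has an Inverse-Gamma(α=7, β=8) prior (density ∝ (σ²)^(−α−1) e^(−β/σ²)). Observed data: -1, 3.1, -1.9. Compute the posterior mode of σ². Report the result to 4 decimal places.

Sum of squared deviations about the known mean: SS = (-1−1)² + (3.1−1)² + (-1.9−1)² = 16.82.
The Normal likelihood contributes (σ²)^(−n/2) exp(−SS/(2σ²)), so the posterior is Inverse-Gamma(α + n/2, β + SS/2) = Inverse-Gamma(8.5, 16.41).
The mode of Inverse-Gamma(a, b) is b/(a+1) = 16.41/9.5 ≈ 1.7274.

σ̂²_MAP = 1.7274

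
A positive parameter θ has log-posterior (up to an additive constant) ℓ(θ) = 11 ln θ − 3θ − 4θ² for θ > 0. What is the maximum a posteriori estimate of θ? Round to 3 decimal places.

θ̂_MAP = 1.000

ℓ'(θ) = 11/θ − 3 − 8θ. Setting this to zero and multiplying by θ: 8θ² + 3θ − 11 = 0.
θ = (−3 + √(3² + 4·8·11)) / (2·8) = (−3 + √361) / 16 = (−3 + 19)/16 = 1.
ℓ''(θ) = −11/θ² − 8 < 0, confirming a maximum.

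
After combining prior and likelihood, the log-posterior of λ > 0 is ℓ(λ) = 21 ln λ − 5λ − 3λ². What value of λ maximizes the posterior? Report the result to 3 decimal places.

ℓ'(λ) = 21/λ − 5 − 6λ. Setting this to zero and multiplying by λ: 6λ² + 5λ − 21 = 0.
λ = (−5 + √(5² + 4·6·21)) / (2·6) = (−5 + √529) / 12 = (−5 + 23)/12 = 3/2.
ℓ''(λ) = −21/λ² − 6 < 0, confirming a maximum.

λ̂_MAP = 1.500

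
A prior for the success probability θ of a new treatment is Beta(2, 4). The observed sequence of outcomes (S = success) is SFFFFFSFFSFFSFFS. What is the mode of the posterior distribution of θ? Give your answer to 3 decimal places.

θ̂_MAP = 0.300

Prior: Beta(2, 4).
Data: 5 successes in 16 trials (from the sequence). The binomial likelihood contributes θ^5(1−θ)^11, so the posterior is Beta(2+5, 4+11) = Beta(7, 15).
For Beta(a, b) with a, b > 1 the mode is (a−1)/(a+b−2) = 6/20 ≈ 0.300.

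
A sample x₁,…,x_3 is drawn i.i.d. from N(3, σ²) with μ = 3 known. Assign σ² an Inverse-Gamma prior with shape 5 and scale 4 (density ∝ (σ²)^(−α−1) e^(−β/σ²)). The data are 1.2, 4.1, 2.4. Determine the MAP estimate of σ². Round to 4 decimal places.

Sum of squared deviations about the known mean: SS = (1.2−3)² + (4.1−3)² + (2.4−3)² = 4.81.
The Normal likelihood contributes (σ²)^(−n/2) exp(−SS/(2σ²)), so the posterior is Inverse-Gamma(α + n/2, β + SS/2) = Inverse-Gamma(6.5, 6.405).
The mode of Inverse-Gamma(a, b) is b/(a+1) = 6.405/7.5 ≈ 0.8540.

σ̂²_MAP = 0.8540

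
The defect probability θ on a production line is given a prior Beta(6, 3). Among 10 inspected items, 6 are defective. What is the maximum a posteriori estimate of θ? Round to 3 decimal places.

θ̂_MAP = 0.647

Prior: Beta(6, 3).
Data: 6 successes in 10 trials. The binomial likelihood contributes θ^6(1−θ)^4, so the posterior is Beta(6+6, 3+4) = Beta(12, 7).
For Beta(a, b) with a, b > 1 the mode is (a−1)/(a+b−2) = 11/17 ≈ 0.647.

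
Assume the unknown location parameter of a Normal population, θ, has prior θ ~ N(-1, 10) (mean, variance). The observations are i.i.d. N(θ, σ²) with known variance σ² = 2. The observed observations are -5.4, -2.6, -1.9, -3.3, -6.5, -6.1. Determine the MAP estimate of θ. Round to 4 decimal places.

θ̂_MAP = -4.1935

n = 6; x̄ = ((-5.4) + (-2.6) + (-1.9) + (-3.3) + (-6.5) + (-6.1))/6 = -25.8/6 = -4.3.
For a Normal prior and Normal likelihood with known variance, the posterior is Normal; its mode equals its mean, the precision-weighted average.
Prior precision 1/σ₀² = 1/10 = 0.1; data precision n/σ² = 6/2 = 3.
θ̂ = (0.1·(-1) + 3·(-4.3)) / (0.1 + 3) = (-13)/3.1 = -130/31 ≈ -4.1935.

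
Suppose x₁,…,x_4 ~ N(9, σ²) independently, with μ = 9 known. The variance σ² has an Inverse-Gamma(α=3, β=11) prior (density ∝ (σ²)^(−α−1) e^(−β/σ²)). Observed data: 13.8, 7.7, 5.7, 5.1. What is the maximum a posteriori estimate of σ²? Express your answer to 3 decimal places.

Sum of squared deviations about the known mean: SS = (13.8−9)² + (7.7−9)² + (5.7−9)² + (5.1−9)² = 50.83.
The Normal likelihood contributes (σ²)^(−n/2) exp(−SS/(2σ²)), so the posterior is Inverse-Gamma(α + n/2, β + SS/2) = Inverse-Gamma(5, 36.415).
The mode of Inverse-Gamma(a, b) is b/(a+1) = 36.415/6 ≈ 6.069.

σ̂²_MAP = 6.069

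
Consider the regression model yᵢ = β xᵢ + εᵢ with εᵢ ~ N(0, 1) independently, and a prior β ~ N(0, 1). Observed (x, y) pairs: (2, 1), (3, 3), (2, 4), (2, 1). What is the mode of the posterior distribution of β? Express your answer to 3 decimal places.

log p(β | y) = −Σ(yᵢ − βxᵢ)²/(2·1) − β²/(2·1) + const.
Setting the derivative to zero: Σxᵢ(yᵢ − βxᵢ)/1 − β/1 = 0, so β = Σxᵢyᵢ / (Σxᵢ² + σ²/τ²).
Σxᵢyᵢ = 2·1 + 3·3 + 2·4 + 2·1 = 21; Σxᵢ² = 21; σ²/τ² = 1.
β̂_MAP = 21 / (21 + 1) = 21/22 ≈ 0.955.

β̂_MAP = 0.955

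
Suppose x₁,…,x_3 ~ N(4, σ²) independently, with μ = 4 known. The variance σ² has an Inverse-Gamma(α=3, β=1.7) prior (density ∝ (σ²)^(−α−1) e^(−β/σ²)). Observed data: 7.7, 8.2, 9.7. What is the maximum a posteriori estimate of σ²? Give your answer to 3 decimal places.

Sum of squared deviations about the known mean: SS = (7.7−4)² + (8.2−4)² + (9.7−4)² = 63.82.
The Normal likelihood contributes (σ²)^(−n/2) exp(−SS/(2σ²)), so the posterior is Inverse-Gamma(α + n/2, β + SS/2) = Inverse-Gamma(4.5, 33.61).
The mode of Inverse-Gamma(a, b) is b/(a+1) = 33.61/5.5 ≈ 6.111.

σ̂²_MAP = 6.111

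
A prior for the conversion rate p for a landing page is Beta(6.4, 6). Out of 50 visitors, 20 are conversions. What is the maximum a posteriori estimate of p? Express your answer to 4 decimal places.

Prior: Beta(6.4, 6).
Data: 20 successes in 50 trials. The binomial likelihood contributes p^20(1−p)^30, so the posterior is Beta(6.4+20, 6+30) = Beta(26.4, 36).
For Beta(a, b) with a, b > 1 the mode is (a−1)/(a+b−2) = 25.4/60.4 ≈ 0.4205.

p̂_MAP = 0.4205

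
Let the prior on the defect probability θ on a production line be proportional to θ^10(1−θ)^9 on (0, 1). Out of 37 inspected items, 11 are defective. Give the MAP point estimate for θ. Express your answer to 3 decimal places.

The prior density ∝ θ^10(1−θ)^9 is the kernel of Beta(11, 10).
Data: 11 successes in 37 trials. The binomial likelihood contributes θ^11(1−θ)^26, so the posterior is Beta(11+11, 10+26) = Beta(22, 36).
For Beta(a, b) with a, b > 1 the mode is (a−1)/(a+b−2) = 21/56 ≈ 0.375.

θ̂_MAP = 0.375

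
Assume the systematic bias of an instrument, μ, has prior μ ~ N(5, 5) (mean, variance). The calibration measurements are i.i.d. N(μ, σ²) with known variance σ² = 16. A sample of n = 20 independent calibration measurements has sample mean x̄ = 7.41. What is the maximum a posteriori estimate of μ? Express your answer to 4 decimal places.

μ̂_MAP = 7.0776

n = 20, x̄ = 7.41.
For a Normal prior and Normal likelihood with known variance, the posterior is Normal; its mode equals its mean, the precision-weighted average.
Prior precision 1/σ₀² = 1/5 = 0.2; data precision n/σ² = 20/16 = 1.25.
μ̂ = (0.2·5 + 1.25·7.41) / (0.2 + 1.25) = 10.2625/1.45 = 821/116 ≈ 7.0776.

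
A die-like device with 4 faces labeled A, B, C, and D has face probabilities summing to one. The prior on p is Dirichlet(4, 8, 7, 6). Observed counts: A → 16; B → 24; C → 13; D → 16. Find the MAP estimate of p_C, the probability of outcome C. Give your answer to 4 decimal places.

The posterior is Dirichlet(αᵢ + nᵢ) = Dirichlet(20, 32, 20, 22).
For a Dirichlet(a₁,…,a_K) with all aᵢ > 1, the mode has j-th component (aⱼ − 1)/(Σaᵢ − K).
Here Σaᵢ = 94 and K = 4, so p_C = (20 − 1)/(94 − 4) = 19/90 ≈ 0.2111.

MAP estimate of p_C = 0.2111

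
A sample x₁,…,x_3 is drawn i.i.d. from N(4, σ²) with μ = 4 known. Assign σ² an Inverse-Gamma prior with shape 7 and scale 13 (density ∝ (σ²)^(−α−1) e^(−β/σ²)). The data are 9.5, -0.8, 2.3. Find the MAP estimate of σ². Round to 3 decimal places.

Sum of squared deviations about the known mean: SS = (9.5−4)² + (-0.8−4)² + (2.3−4)² = 56.18.
The Normal likelihood contributes (σ²)^(−n/2) exp(−SS/(2σ²)), so the posterior is Inverse-Gamma(α + n/2, β + SS/2) = Inverse-Gamma(8.5, 41.09).
The mode of Inverse-Gamma(a, b) is b/(a+1) = 41.09/9.5 ≈ 4.325.

σ̂²_MAP = 4.325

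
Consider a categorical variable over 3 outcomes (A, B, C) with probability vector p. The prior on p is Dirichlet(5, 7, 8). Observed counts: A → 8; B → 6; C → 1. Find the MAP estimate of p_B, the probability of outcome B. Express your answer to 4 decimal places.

The posterior is Dirichlet(αᵢ + nᵢ) = Dirichlet(13, 13, 9).
For a Dirichlet(a₁,…,a_K) with all aᵢ > 1, the mode has j-th component (aⱼ − 1)/(Σaᵢ − K).
Here Σaᵢ = 35 and K = 3, so p_B = (13 − 1)/(35 − 3) = 12/32 ≈ 0.3750.

MAP estimate of p_B = 0.3750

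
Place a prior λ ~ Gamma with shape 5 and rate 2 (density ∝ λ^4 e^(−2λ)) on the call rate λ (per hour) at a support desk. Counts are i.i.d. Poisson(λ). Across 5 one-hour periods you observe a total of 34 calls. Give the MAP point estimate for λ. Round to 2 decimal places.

λ̂_MAP = 5.43

Σxᵢ = 34, n = 5.
Posterior ∝ λ^4e^(−2λ) · λ^34e^(−5λ) = λ^38e^(−7λ), i.e. Gamma(shape=39, rate=7).
The mode of a Gamma(a, b) with a ≥ 1 (shape–rate) is (a−1)/b = 38/7 ≈ 5.43.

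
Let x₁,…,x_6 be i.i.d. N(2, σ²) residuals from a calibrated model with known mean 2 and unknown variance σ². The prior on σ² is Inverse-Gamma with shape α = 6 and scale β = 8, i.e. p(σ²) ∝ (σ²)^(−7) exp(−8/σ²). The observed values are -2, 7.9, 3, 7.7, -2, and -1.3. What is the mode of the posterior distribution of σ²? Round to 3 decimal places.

Sum of squared deviations about the known mean: SS = (-2−2)² + (7.9−2)² + (3−2)² + (7.7−2)² + (-2−2)² + (-1.3−2)² = 111.19.
The Normal likelihood contributes (σ²)^(−n/2) exp(−SS/(2σ²)), so the posterior is Inverse-Gamma(α + n/2, β + SS/2) = Inverse-Gamma(9, 63.595).
The mode of Inverse-Gamma(a, b) is b/(a+1) = 63.595/10 ≈ 6.360.

σ̂²_MAP = 6.360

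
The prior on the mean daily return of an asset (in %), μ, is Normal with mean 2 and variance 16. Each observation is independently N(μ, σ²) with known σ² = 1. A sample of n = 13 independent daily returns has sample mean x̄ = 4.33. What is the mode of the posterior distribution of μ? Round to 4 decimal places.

n = 13, x̄ = 4.33.
For a Normal prior and Normal likelihood with known variance, the posterior is Normal; its mode equals its mean, the precision-weighted average.
Prior precision 1/σ₀² = 1/16 = 0.0625; data precision n/σ² = 13/1 = 13.
μ̂ = (0.0625·2 + 13·4.33) / (0.0625 + 13) = 56.415/13.0625 = 22566/5225 ≈ 4.3189.

μ̂_MAP = 4.3189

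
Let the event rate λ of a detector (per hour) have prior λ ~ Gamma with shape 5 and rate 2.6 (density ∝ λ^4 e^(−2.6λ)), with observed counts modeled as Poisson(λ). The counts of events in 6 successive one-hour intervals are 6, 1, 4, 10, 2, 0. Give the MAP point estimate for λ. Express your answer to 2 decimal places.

Σxᵢ = 6+1+4+10+2+0 = 23, with n = 6.
Posterior ∝ λ^4e^(−2.6λ) · λ^23e^(−6λ) = λ^27e^(−8.6λ), i.e. Gamma(shape=28, rate=8.6).
The mode of a Gamma(a, b) with a ≥ 1 (shape–rate) is (a−1)/b = 27/8.6 ≈ 3.14.

λ̂_MAP = 3.14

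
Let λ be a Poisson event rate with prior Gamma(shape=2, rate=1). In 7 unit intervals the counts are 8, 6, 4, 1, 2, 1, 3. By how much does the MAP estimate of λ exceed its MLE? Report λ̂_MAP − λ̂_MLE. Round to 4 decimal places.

MAP − MLE = -0.3214

Σxᵢ = 25. Posterior is Gamma(27, 8); MAP = (27−1)/8 = 26/8 ≈ 3.25000.
MLE = x̄ = 25/7 ≈ 3.57143.
Difference = 26/8 − 25/7 = -9/28 ≈ -0.3214.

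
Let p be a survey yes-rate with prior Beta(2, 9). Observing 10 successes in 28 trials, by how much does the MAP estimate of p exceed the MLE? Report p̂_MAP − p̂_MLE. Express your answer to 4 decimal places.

Posterior is Beta(12, 27); MAP = (12−1)/(39−2) = 11/37 ≈ 0.29730.
MLE ignores the prior: p̂_MLE = k/n = 10/28 ≈ 0.35714.
Difference = 11/37 − 10/28 = -31/518 ≈ -0.0598.

MAP − MLE = -0.0598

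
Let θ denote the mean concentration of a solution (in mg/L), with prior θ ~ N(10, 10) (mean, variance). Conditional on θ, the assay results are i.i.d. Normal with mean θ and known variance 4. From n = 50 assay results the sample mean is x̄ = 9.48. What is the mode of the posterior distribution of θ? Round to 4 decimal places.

θ̂_MAP = 9.4841

n = 50, x̄ = 9.48.
For a Normal prior and Normal likelihood with known variance, the posterior is Normal; its mode equals its mean, the precision-weighted average.
Prior precision 1/σ₀² = 1/10 = 0.1; data precision n/σ² = 50/4 = 12.5.
θ̂ = (0.1·10 + 12.5·9.48) / (0.1 + 12.5) = 119.5/12.6 = 1195/126 ≈ 9.4841.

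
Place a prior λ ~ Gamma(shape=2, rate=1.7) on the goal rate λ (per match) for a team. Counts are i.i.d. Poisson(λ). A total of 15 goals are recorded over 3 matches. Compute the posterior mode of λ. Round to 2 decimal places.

λ̂_MAP = 3.40

Σxᵢ = 15, n = 3.
Posterior ∝ λe^(−1.7λ) · λ^15e^(−3λ) = λ^16e^(−4.7λ), i.e. Gamma(shape=17, rate=4.7).
The mode of a Gamma(a, b) with a ≥ 1 (shape–rate) is (a−1)/b = 16/4.7 ≈ 3.40.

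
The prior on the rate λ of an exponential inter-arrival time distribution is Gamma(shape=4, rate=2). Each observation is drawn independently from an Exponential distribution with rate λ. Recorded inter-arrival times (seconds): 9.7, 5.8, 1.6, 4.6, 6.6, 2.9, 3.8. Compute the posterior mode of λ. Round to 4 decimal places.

λ̂_MAP = 0.2703

The Exponential(rate=λ) likelihood is ∝ λ^n e^(−λΣtᵢ). Here n = 7 and Σtᵢ = 9.7 + 5.8 + 1.6 + 4.6 + 6.6 + 2.9 + 3.8 = 35.
Posterior ∝ λ^3e^(−2λ) · λ^7e^(−35λ) = λ^10e^(−37λ), i.e. Gamma(11, 37).
Mode = (a−1)/b = 10/37 ≈ 0.2703.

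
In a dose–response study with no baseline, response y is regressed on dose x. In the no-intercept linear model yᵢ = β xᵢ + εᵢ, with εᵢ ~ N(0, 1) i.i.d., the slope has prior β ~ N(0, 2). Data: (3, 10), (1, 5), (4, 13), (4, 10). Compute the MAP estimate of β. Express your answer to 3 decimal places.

log p(β | y) = −Σ(yᵢ − βxᵢ)²/(2·1) − β²/(2·2) + const.
Setting the derivative to zero: Σxᵢ(yᵢ − βxᵢ)/1 − β/2 = 0, so β = Σxᵢyᵢ / (Σxᵢ² + σ²/τ²).
Σxᵢyᵢ = 3·10 + 1·5 + 4·13 + 4·10 = 127; Σxᵢ² = 42; σ²/τ² = 0.5.
β̂_MAP = 127 / (42 + 0.5) = 127/42.5 ≈ 2.988.

β̂_MAP = 2.988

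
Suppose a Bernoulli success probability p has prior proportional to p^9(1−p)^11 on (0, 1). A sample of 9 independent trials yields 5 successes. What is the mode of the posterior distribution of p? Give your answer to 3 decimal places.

The prior density ∝ p^9(1−p)^11 is the kernel of Beta(10, 12).
Data: 5 successes in 9 trials. The binomial likelihood contributes p^5(1−p)^4, so the posterior is Beta(10+5, 12+4) = Beta(15, 16).
For Beta(a, b) with a, b > 1 the mode is (a−1)/(a+b−2) = 14/29 ≈ 0.483.

p̂_MAP = 0.483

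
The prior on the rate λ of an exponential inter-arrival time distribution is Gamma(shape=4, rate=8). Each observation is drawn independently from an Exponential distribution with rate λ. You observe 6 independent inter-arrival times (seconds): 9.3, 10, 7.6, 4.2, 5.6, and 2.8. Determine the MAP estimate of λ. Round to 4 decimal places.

The Exponential(rate=λ) likelihood is ∝ λ^n e^(−λΣtᵢ). Here n = 6 and Σtᵢ = 9.3 + 10 + 7.6 + 4.2 + 5.6 + 2.8 = 39.5.
Posterior ∝ λ^3e^(−8λ) · λ^6e^(−39.5λ) = λ^9e^(−47.5λ), i.e. Gamma(10, 47.5).
Mode = (a−1)/b = 9/47.5 ≈ 0.1895.

λ̂_MAP = 0.1895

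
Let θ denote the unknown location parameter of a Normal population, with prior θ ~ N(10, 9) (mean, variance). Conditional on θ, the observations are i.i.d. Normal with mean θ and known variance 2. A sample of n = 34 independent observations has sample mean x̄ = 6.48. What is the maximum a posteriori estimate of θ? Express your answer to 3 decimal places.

θ̂_MAP = 6.503

n = 34, x̄ = 6.48.
For a Normal prior and Normal likelihood with known variance, the posterior is Normal; its mode equals its mean, the precision-weighted average.
Prior precision 1/σ₀² = 1/9; data precision n/σ² = 34/2 = 17.
θ̂ = ((1/9)·10 + 17·6.48) / (1/9 + 17) = (25036/225)/(154/9) = 1138/175 ≈ 6.503.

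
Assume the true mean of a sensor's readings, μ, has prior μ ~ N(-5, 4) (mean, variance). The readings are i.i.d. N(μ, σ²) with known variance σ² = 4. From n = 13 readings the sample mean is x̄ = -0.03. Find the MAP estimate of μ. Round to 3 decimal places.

μ̂_MAP = -0.385

n = 13, x̄ = -0.03.
For a Normal prior and Normal likelihood with known variance, the posterior is Normal; its mode equals its mean, the precision-weighted average.
Prior precision 1/σ₀² = 1/4 = 0.25; data precision n/σ² = 13/4 = 3.25.
μ̂ = (0.25·(-5) + 3.25·(-0.03)) / (0.25 + 3.25) = (-1.3475)/3.5 = -0.385.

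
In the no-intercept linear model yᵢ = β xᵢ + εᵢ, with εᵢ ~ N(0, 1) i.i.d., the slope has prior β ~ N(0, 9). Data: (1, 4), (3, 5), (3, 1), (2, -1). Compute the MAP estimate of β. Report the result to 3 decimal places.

log p(β | y) = −Σ(yᵢ − βxᵢ)²/(2·1) − β²/(2·9) + const.
Setting the derivative to zero: Σxᵢ(yᵢ − βxᵢ)/1 − β/9 = 0, so β = Σxᵢyᵢ / (Σxᵢ² + σ²/τ²).
Σxᵢyᵢ = 1·4 + 3·5 + 3·1 + 2·(-1) = 20; Σxᵢ² = 23; σ²/τ² = 1/9.
β̂_MAP = 20 / (23 + 1/9) = 20/(208/9) = 45/52 ≈ 0.865.

β̂_MAP = 0.865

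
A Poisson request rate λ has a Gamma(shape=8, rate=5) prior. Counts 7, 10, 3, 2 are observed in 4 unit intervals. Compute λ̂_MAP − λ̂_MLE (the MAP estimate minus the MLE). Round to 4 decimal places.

Σxᵢ = 22. Posterior is Gamma(30, 9); MAP = (30−1)/9 = 29/9 ≈ 3.22222.
MLE = x̄ = 22/4 ≈ 5.50000.
Difference = 29/9 − 22/4 = -41/18 ≈ -2.2778.

MAP − MLE = -2.2778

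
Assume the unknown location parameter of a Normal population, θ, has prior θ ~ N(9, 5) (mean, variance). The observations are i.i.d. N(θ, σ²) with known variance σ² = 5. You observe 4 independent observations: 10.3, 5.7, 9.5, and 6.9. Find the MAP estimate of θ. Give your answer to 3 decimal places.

θ̂_MAP = 8.280

n = 4; x̄ = (10.3 + 5.7 + 9.5 + 6.9)/4 = 32.4/4 = 8.1.
For a Normal prior and Normal likelihood with known variance, the posterior is Normal; its mode equals its mean, the precision-weighted average.
Prior precision 1/σ₀² = 1/5 = 0.2; data precision n/σ² = 4/5 = 0.8.
θ̂ = (0.2·9 + 0.8·8.1) / (0.2 + 0.8) = 8.28/1 = 8.280.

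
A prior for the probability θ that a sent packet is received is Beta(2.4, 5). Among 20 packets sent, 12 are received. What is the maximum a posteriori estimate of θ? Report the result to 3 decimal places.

Prior: Beta(2.4, 5).
Data: 12 successes in 20 trials. The binomial likelihood contributes θ^12(1−θ)^8, so the posterior is Beta(2.4+12, 5+8) = Beta(14.4, 13).
For Beta(a, b) with a, b > 1 the mode is (a−1)/(a+b−2) = 13.4/25.4 ≈ 0.528.

θ̂_MAP = 0.528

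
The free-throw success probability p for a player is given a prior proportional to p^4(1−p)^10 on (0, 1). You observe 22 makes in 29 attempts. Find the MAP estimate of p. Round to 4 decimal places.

The prior density ∝ p^4(1−p)^10 is the kernel of Beta(5, 11).
Data: 22 successes in 29 trials. The binomial likelihood contributes p^22(1−p)^7, so the posterior is Beta(5+22, 11+7) = Beta(27, 18).
For Beta(a, b) with a, b > 1 the mode is (a−1)/(a+b−2) = 26/43 ≈ 0.6047.

p̂_MAP = 0.6047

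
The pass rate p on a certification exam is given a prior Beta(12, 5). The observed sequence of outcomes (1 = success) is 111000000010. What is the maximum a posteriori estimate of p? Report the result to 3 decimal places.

p̂_MAP = 0.556

Prior: Beta(12, 5).
Data: 4 successes in 12 trials (from the sequence). The binomial likelihood contributes p^4(1−p)^8, so the posterior is Beta(12+4, 5+8) = Beta(16, 13).
For Beta(a, b) with a, b > 1 the mode is (a−1)/(a+b−2) = 15/27 ≈ 0.556.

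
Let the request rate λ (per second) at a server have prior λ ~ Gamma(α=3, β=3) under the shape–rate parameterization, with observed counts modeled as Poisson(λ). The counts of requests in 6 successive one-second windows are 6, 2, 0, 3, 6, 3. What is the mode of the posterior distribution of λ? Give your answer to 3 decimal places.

Σxᵢ = 6+2+0+3+6+3 = 20, with n = 6.
Posterior ∝ λ^2e^(−3λ) · λ^20e^(−6λ) = λ^22e^(−9λ), i.e. Gamma(shape=23, rate=9).
The mode of a Gamma(a, b) with a ≥ 1 (shape–rate) is (a−1)/b = 22/9 ≈ 2.444.

λ̂_MAP = 2.444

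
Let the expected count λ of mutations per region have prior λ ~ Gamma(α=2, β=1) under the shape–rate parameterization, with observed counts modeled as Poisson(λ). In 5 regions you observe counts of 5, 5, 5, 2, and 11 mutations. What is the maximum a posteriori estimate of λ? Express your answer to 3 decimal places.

λ̂_MAP = 4.833

Σxᵢ = 5+5+5+2+11 = 28, with n = 5.
Posterior ∝ λe^(−1λ) · λ^28e^(−5λ) = λ^29e^(−6λ), i.e. Gamma(shape=30, rate=6).
The mode of a Gamma(a, b) with a ≥ 1 (shape–rate) is (a−1)/b = 29/6 ≈ 4.833.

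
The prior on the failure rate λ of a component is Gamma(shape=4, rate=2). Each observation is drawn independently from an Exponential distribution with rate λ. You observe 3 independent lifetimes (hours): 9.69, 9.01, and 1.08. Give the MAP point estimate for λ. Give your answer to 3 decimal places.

λ̂_MAP = 0.275

The Exponential(rate=λ) likelihood is ∝ λ^n e^(−λΣtᵢ). Here n = 3 and Σtᵢ = 9.69 + 9.01 + 1.08 = 19.78.
Posterior ∝ λ^3e^(−2λ) · λ^3e^(−19.78λ) = λ^6e^(−21.78λ), i.e. Gamma(7, 21.78).
Mode = (a−1)/b = 6/21.78 ≈ 0.275.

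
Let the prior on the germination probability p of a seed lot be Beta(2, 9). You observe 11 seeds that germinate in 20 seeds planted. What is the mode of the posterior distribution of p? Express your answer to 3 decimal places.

Prior: Beta(2, 9).
Data: 11 successes in 20 trials. The binomial likelihood contributes p^11(1−p)^9, so the posterior is Beta(2+11, 9+9) = Beta(13, 18).
For Beta(a, b) with a, b > 1 the mode is (a−1)/(a+b−2) = 12/29 ≈ 0.414.

p̂_MAP = 0.414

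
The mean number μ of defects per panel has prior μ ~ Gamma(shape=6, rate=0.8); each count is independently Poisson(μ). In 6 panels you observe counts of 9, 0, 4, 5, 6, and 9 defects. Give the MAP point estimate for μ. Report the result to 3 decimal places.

Σxᵢ = 9+0+4+5+6+9 = 33, with n = 6.
Posterior ∝ μ^5e^(−0.8μ) · μ^33e^(−6μ) = μ^38e^(−6.8μ), i.e. Gamma(shape=39, rate=6.8).
The mode of a Gamma(a, b) with a ≥ 1 (shape–rate) is (a−1)/b = 38/6.8 ≈ 5.588.

μ̂_MAP = 5.588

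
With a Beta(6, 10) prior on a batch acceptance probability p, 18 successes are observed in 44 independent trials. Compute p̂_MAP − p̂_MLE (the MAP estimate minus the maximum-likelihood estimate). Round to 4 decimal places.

MAP − MLE = -0.0125

Posterior is Beta(24, 36); MAP = (24−1)/(60−2) = 23/58 ≈ 0.39655.
MLE ignores the prior: p̂_MLE = k/n = 18/44 ≈ 0.40909.
Difference = 23/58 − 18/44 = -4/319 ≈ -0.0125.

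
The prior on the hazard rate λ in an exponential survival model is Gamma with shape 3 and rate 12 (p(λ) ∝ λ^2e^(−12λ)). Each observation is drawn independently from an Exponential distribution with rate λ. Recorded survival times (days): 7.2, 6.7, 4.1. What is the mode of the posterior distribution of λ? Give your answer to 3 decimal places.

The Exponential(rate=λ) likelihood is ∝ λ^n e^(−λΣtᵢ). Here n = 3 and Σtᵢ = 7.2 + 6.7 + 4.1 = 18.
Posterior ∝ λ^2e^(−12λ) · λ^3e^(−18λ) = λ^5e^(−30λ), i.e. Gamma(6, 30).
Mode = (a−1)/b = 5/30 ≈ 0.167.

λ̂_MAP = 0.167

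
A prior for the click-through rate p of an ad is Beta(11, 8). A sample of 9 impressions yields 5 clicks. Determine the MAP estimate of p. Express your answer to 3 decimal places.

Prior: Beta(11, 8).
Data: 5 successes in 9 trials. The binomial likelihood contributes p^5(1−p)^4, so the posterior is Beta(11+5, 8+4) = Beta(16, 12).
For Beta(a, b) with a, b > 1 the mode is (a−1)/(a+b−2) = 15/26 ≈ 0.577.

p̂_MAP = 0.577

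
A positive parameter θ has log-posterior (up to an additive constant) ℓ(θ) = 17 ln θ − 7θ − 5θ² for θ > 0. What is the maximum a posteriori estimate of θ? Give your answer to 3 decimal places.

θ̂_MAP = 1.000

ℓ'(θ) = 17/θ − 7 − 10θ. Setting this to zero and multiplying by θ: 10θ² + 7θ − 17 = 0.
θ = (−7 + √(7² + 4·10·17)) / (2·10) = (−7 + √729) / 20 = (−7 + 27)/20 = 1.
ℓ''(θ) = −17/θ² − 10 < 0, confirming a maximum.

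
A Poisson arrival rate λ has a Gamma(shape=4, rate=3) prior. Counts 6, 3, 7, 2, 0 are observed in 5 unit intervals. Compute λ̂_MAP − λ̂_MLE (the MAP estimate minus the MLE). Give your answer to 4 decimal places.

Σxᵢ = 18. Posterior is Gamma(22, 8); MAP = (22−1)/8 = 21/8 ≈ 2.62500.
MLE = x̄ = 18/5 ≈ 3.60000.
Difference = 21/8 − 18/5 = -39/40 ≈ -0.9750.

MAP − MLE = -0.9750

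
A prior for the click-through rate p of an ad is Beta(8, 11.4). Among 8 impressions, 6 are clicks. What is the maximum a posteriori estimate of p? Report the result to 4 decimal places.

Prior: Beta(8, 11.4).
Data: 6 successes in 8 trials. The binomial likelihood contributes p^6(1−p)^2, so the posterior is Beta(8+6, 11.4+2) = Beta(14, 13.4).
For Beta(a, b) with a, b > 1 the mode is (a−1)/(a+b−2) = 13/25.4 ≈ 0.5118.

p̂_MAP = 0.5118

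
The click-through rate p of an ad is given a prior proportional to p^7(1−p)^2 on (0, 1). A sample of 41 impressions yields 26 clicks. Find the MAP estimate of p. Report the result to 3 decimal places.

p̂_MAP = 0.660

The prior density ∝ p^7(1−p)^2 is the kernel of Beta(8, 3).
Data: 26 successes in 41 trials. The binomial likelihood contributes p^26(1−p)^15, so the posterior is Beta(8+26, 3+15) = Beta(34, 18).
For Beta(a, b) with a, b > 1 the mode is (a−1)/(a+b−2) = 33/50 ≈ 0.660.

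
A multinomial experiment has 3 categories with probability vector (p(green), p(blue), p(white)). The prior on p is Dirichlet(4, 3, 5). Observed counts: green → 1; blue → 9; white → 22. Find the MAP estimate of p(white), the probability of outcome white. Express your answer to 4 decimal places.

The posterior is Dirichlet(αᵢ + nᵢ) = Dirichlet(5, 12, 27).
For a Dirichlet(a₁,…,a_K) with all aᵢ > 1, the mode has j-th component (aⱼ − 1)/(Σaᵢ − K).
Here Σaᵢ = 44 and K = 3, so p(white) = (27 − 1)/(44 − 3) = 26/41 ≈ 0.6341.

MAP estimate of p(white) = 0.6341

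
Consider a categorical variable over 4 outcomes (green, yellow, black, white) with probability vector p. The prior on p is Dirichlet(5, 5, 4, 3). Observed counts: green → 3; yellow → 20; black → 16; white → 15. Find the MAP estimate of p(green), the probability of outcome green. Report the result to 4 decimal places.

MAP estimate of p(green) = 0.1045

The posterior is Dirichlet(αᵢ + nᵢ) = Dirichlet(8, 25, 20, 18).
For a Dirichlet(a₁,…,a_K) with all aᵢ > 1, the mode has j-th component (aⱼ − 1)/(Σaᵢ − K).
Here Σaᵢ = 71 and K = 4, so p(green) = (8 − 1)/(71 − 4) = 7/67 ≈ 0.1045.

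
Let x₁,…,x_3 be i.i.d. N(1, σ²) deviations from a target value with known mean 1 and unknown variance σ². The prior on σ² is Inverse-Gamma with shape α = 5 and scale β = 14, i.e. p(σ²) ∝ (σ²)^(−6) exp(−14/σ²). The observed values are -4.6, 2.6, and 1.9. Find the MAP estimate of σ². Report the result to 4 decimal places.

σ̂²_MAP = 4.1820

Sum of squared deviations about the known mean: SS = (-4.6−1)² + (2.6−1)² + (1.9−1)² = 34.73.
The Normal likelihood contributes (σ²)^(−n/2) exp(−SS/(2σ²)), so the posterior is Inverse-Gamma(α + n/2, β + SS/2) = Inverse-Gamma(6.5, 31.365).
The mode of Inverse-Gamma(a, b) is b/(a+1) = 31.365/7.5 ≈ 4.1820.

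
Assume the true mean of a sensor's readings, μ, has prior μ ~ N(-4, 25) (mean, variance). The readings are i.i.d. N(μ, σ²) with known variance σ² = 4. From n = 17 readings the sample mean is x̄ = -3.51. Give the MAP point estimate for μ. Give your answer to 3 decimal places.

μ̂_MAP = -3.515

n = 17, x̄ = -3.51.
For a Normal prior and Normal likelihood with known variance, the posterior is Normal; its mode equals its mean, the precision-weighted average.
Prior precision 1/σ₀² = 1/25 = 0.04; data precision n/σ² = 17/4 = 4.25.
μ̂ = (0.04·(-4) + 4.25·(-3.51)) / (0.04 + 4.25) = (-15.0775)/4.29 = -6031/1716 ≈ -3.515.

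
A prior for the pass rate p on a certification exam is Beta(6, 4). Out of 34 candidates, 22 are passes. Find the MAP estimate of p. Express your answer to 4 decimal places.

p̂_MAP = 0.6429

Prior: Beta(6, 4).
Data: 22 successes in 34 trials. The binomial likelihood contributes p^22(1−p)^12, so the posterior is Beta(6+22, 4+12) = Beta(28, 16).
For Beta(a, b) with a, b > 1 the mode is (a−1)/(a+b−2) = 27/42 ≈ 0.6429.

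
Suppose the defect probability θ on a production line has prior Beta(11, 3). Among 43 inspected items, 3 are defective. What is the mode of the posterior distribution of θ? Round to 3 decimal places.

Prior: Beta(11, 3).
Data: 3 successes in 43 trials. The binomial likelihood contributes θ^3(1−θ)^40, so the posterior is Beta(11+3, 3+40) = Beta(14, 43).
For Beta(a, b) with a, b > 1 the mode is (a−1)/(a+b−2) = 13/55 ≈ 0.236.

θ̂_MAP = 0.236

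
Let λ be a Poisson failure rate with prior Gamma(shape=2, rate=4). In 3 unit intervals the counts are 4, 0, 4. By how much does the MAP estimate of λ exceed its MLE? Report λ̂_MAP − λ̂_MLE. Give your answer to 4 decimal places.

MAP − MLE = -1.3810

Σxᵢ = 8. Posterior is Gamma(10, 7); MAP = (10−1)/7 = 9/7 ≈ 1.28571.
MLE = x̄ = 8/3 ≈ 2.66667.
Difference = 9/7 − 8/3 = -29/21 ≈ -1.3810.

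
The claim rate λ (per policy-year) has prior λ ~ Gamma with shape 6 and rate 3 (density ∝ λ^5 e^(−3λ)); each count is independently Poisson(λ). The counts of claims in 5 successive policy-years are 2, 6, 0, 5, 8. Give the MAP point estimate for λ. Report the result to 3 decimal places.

λ̂_MAP = 3.250

Σxᵢ = 2+6+0+5+8 = 21, with n = 5.
Posterior ∝ λ^5e^(−3λ) · λ^21e^(−5λ) = λ^26e^(−8λ), i.e. Gamma(shape=27, rate=8).
The mode of a Gamma(a, b) with a ≥ 1 (shape–rate) is (a−1)/b = 26/8 ≈ 3.250.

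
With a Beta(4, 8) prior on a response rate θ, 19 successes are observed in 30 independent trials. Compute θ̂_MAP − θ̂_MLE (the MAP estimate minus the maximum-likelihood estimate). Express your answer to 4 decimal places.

Posterior is Beta(23, 19); MAP = (23−1)/(42−2) = 22/40 ≈ 0.55000.
MLE ignores the prior: θ̂_MLE = k/n = 19/30 ≈ 0.63333.
Difference = 22/40 − 19/30 = -1/12 ≈ -0.0833.

MAP − MLE = -0.0833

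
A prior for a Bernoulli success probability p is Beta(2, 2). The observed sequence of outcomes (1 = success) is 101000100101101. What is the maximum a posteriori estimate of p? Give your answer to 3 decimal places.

p̂_MAP = 0.471

Prior: Beta(2, 2).
Data: 7 successes in 15 trials (from the sequence). The binomial likelihood contributes p^7(1−p)^8, so the posterior is Beta(2+7, 2+8) = Beta(9, 10).
For Beta(a, b) with a, b > 1 the mode is (a−1)/(a+b−2) = 8/17 ≈ 0.471.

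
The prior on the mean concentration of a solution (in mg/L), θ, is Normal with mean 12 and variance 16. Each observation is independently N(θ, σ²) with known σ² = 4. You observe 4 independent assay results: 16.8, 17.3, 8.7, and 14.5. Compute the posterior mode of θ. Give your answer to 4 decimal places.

θ̂_MAP = 14.1882

n = 4; x̄ = (16.8 + 17.3 + 8.7 + 14.5)/4 = 57.3/4 = 14.325.
For a Normal prior and Normal likelihood with known variance, the posterior is Normal; its mode equals its mean, the precision-weighted average.
Prior precision 1/σ₀² = 1/16 = 0.0625; data precision n/σ² = 4/4 = 1.
θ̂ = (0.0625·12 + 1·14.325) / (0.0625 + 1) = 15.075/1.0625 = 1206/85 ≈ 14.1882.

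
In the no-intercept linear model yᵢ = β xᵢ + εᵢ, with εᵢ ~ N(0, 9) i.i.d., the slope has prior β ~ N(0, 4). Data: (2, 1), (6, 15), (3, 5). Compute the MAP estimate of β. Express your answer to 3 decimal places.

log p(β | y) = −Σ(yᵢ − βxᵢ)²/(2·9) − β²/(2·4) + const.
Setting the derivative to zero: Σxᵢ(yᵢ − βxᵢ)/9 − β/4 = 0, so β = Σxᵢyᵢ / (Σxᵢ² + σ²/τ²).
Σxᵢyᵢ = 2·1 + 6·15 + 3·5 = 107; Σxᵢ² = 49; σ²/τ² = 2.25.
β̂_MAP = 107 / (49 + 2.25) = 107/51.25 ≈ 2.088.

β̂_MAP = 2.088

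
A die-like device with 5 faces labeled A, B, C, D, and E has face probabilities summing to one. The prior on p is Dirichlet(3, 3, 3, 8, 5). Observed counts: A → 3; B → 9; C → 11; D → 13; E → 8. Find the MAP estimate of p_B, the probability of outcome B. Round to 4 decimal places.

MAP estimate of p_B = 0.1803

The posterior is Dirichlet(αᵢ + nᵢ) = Dirichlet(6, 12, 14, 21, 13).
For a Dirichlet(a₁,…,a_K) with all aᵢ > 1, the mode has j-th component (aⱼ − 1)/(Σaᵢ − K).
Here Σaᵢ = 66 and K = 5, so p_B = (12 − 1)/(66 − 5) = 11/61 ≈ 0.1803.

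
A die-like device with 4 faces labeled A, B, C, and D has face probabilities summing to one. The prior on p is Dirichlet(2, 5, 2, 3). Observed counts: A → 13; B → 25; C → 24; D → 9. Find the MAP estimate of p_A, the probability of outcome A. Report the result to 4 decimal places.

The posterior is Dirichlet(αᵢ + nᵢ) = Dirichlet(15, 30, 26, 12).
For a Dirichlet(a₁,…,a_K) with all aᵢ > 1, the mode has j-th component (aⱼ − 1)/(Σaᵢ − K).
Here Σaᵢ = 83 and K = 4, so p_A = (15 − 1)/(83 − 4) = 14/79 ≈ 0.1772.

MAP estimate of p_A = 0.1772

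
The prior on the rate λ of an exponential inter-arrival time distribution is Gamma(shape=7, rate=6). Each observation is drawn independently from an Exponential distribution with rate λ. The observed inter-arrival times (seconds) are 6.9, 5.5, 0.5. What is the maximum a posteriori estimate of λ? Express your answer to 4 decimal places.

λ̂_MAP = 0.4762

The Exponential(rate=λ) likelihood is ∝ λ^n e^(−λΣtᵢ). Here n = 3 and Σtᵢ = 6.9 + 5.5 + 0.5 = 12.9.
Posterior ∝ λ^6e^(−6λ) · λ^3e^(−12.9λ) = λ^9e^(−18.9λ), i.e. Gamma(10, 18.9).
Mode = (a−1)/b = 9/18.9 ≈ 0.4762.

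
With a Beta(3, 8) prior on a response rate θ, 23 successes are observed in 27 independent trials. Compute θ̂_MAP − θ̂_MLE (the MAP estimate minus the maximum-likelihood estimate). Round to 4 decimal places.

Posterior is Beta(26, 12); MAP = (26−1)/(38−2) = 25/36 ≈ 0.69444.
MLE ignores the prior: θ̂_MLE = k/n = 23/27 ≈ 0.85185.
Difference = 25/36 − 23/27 = -17/108 ≈ -0.1574.

MAP − MLE = -0.1574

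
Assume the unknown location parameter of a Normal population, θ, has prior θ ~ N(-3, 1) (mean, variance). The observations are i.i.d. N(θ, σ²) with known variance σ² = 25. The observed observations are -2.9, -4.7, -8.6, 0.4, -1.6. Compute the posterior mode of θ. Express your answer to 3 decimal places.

n = 5; x̄ = ((-2.9) + (-4.7) + (-8.6) + 0.4 + (-1.6))/5 = -17.4/5 = -3.48.
For a Normal prior and Normal likelihood with known variance, the posterior is Normal; its mode equals its mean, the precision-weighted average.
Prior precision 1/σ₀² = 1/1 = 1; data precision n/σ² = 5/25 = 0.2.
θ̂ = (1·(-3) + 0.2·(-3.48)) / (1 + 0.2) = (-3.696)/1.2 = -3.080.

θ̂_MAP = -3.080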